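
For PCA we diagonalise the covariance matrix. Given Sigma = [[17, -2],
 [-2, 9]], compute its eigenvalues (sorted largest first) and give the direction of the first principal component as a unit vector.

Step 1 — characteristic polynomial of 2×2 Sigma:
  det(Sigma - λI) = λ² - trace · λ + det = 0.
  trace = 17 + 9 = 26, det = 17·9 - (-2)² = 149.
Step 2 — discriminant:
  Δ = trace² - 4·det = 676 - 596 = 80.
Step 3 — eigenvalues:
  λ = (trace ± √Δ)/2 = (26 ± 8.9443)/2,
  λ_1 = 17.4721,  λ_2 = 8.5279.

Step 4 — unit eigenvector for λ_1: solve (Sigma - λ_1 I)v = 0. First row:
  (17 - 17.4721)·v_x + (-2)·v_y = 0, i.e. (-0.4721)·v_x + (-2)·v_y = 0,
  so v ∝ (b, λ_1 - a) = (-2, 0.4721); multiply by -1 so the first entry is positive: u = (2, -0.4721).
  ||u|| = √((2)² + (-0.4721)²) = √(4.2229) ≈ 2.055,
  v_1 = u/||u|| ≈ (0.9732, -0.2298) (||v_1|| = 1).

λ_1 = 17.4721,  λ_2 = 8.5279;  v_1 ≈ (0.9732, -0.2298)


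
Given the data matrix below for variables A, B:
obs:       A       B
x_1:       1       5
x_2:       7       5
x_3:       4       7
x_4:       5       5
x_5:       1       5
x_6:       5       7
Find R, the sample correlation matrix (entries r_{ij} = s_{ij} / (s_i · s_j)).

Step 1 — column means:
  mean(A) = (1 + 7 + 4 + 5 + 1 + 5) / 6 = 23/6 = 3.8333
  mean(B) = (5 + 5 + 7 + 5 + 5 + 7) / 6 = 34/6 = 5.6667

Step 2 — sample variances and covariances s[i,j] = (1/(n-1)) · Σ_k (x_{k,i} - mean_i) · (x_{k,j} - mean_j), with n-1 = 5:
  s[A,A] = ((-2.8333)·(-2.8333) + (3.1667)·(3.1667) + (0.1667)·(0.1667) + (1.1667)·(1.1667) + (-2.8333)·(-2.8333) + (1.1667)·(1.1667)) / 5 = 28.8333/5 = 5.7667
  s[A,B] = ((-2.8333)·(-0.6667) + (3.1667)·(-0.6667) + (0.1667)·(1.3333) + (1.1667)·(-0.6667) + (-2.8333)·(-0.6667) + (1.1667)·(1.3333)) / 5 = 2.6667/5 = 0.5333
  s[B,B] = ((-0.6667)·(-0.6667) + (-0.6667)·(-0.6667) + (1.3333)·(1.3333) + (-0.6667)·(-0.6667) + (-0.6667)·(-0.6667) + (1.3333)·(1.3333)) / 5 = 5.3333/5 = 1.0667
  Sample standard deviations s_i = √(s[i,i]):
  s(A) = √(5.7667) = 2.4014
  s(B) = √(1.0667) = 1.0328

Step 3 — r_{ij} = s_{ij} / (s_i · s_j):
  r[A,A] = 1 (diagonal).
  r[A,B] = 0.5333 / (2.4014 · 1.0328) = 0.5333 / 2.4801 = 0.215
  r[B,B] = 1 (diagonal).

R is symmetric with unit diagonal. Assembling:

R = [[1, 0.215],
 [0.215, 1]]


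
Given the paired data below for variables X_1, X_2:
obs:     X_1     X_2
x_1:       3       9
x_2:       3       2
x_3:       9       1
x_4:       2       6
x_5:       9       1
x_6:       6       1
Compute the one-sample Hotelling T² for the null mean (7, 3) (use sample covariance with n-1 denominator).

Step 1 — sample mean vector:
  mean(X_1) = (3 + 3 + 9 + 2 + 9 + 6) / 6 = 32/6 = 5.3333
  mean(X_2) = (9 + 2 + 1 + 6 + 1 + 1) / 6 = 20/6 = 3.3333
  x̄ = (5.3333, 3.3333),  deviation x̄ - mu_0 = (5.3333, 3.3333) - (7, 3) = (-1.6667, 0.3333).

Step 2 — sample covariance matrix, S[i,j] = (1/(n-1)) · Σ_k (x_{k,i} - mean_i) · (x_{k,j} - mean_j), divisor n-1 = 5:
  S[X_1,X_1] = ((-2.3333)·(-2.3333) + (-2.3333)·(-2.3333) + (3.6667)·(3.6667) + (-3.3333)·(-3.3333) + (3.6667)·(3.6667) + (0.6667)·(0.6667)) / 5 = 49.3333/5 = 9.8667
  S[X_1,X_2] = ((-2.3333)·(5.6667) + (-2.3333)·(-1.3333) + (3.6667)·(-2.3333) + (-3.3333)·(2.6667) + (3.6667)·(-2.3333) + (0.6667)·(-2.3333)) / 5 = -37.6667/5 = -7.5333
  S[X_2,X_2] = ((5.6667)·(5.6667) + (-1.3333)·(-1.3333) + (-2.3333)·(-2.3333) + (2.6667)·(2.6667) + (-2.3333)·(-2.3333) + (-2.3333)·(-2.3333)) / 5 = 57.3333/5 = 11.4667
  S = [[9.8667, -7.5333],
 [-7.5333, 11.4667]].

Step 3 — invert S. det(S) = 9.8667·11.4667 - (-7.5333)² = 56.3867.
  S^{-1} = (1/det) · [[d, -b], [-b, a]] = [[0.2034, 0.1336],
 [0.1336, 0.175]].

Step 4 — quadratic form (x̄ - mu_0)^T · S^{-1} · (x̄ - mu_0):
  S^{-1} · (x̄ - mu_0) = (-0.2944, -0.1643),
  (x̄ - mu_0)^T · [...] = (-1.6667)·(-0.2944) + (0.3333)·(-0.1643) = 0.4359.

Step 5 — scale by n: T² = 6 · 0.4359 = 2.6153.

T² ≈ 2.6153


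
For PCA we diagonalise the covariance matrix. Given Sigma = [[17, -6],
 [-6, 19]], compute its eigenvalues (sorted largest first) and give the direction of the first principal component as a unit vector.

Step 1 — characteristic polynomial of 2×2 Sigma:
  det(Sigma - λI) = λ² - trace · λ + det = 0.
  trace = 17 + 19 = 36, det = 17·19 - (-6)² = 287.
Step 2 — discriminant:
  Δ = trace² - 4·det = 1296 - 1148 = 148.
Step 3 — eigenvalues:
  λ = (trace ± √Δ)/2 = (36 ± 12.1655)/2,
  λ_1 = 24.0828,  λ_2 = 11.9172.

Step 4 — unit eigenvector for λ_1: solve (Sigma - λ_1 I)v = 0. First row:
  (17 - 24.0828)·v_x + (-6)·v_y = 0, i.e. (-7.0828)·v_x + (-6)·v_y = 0,
  so v ∝ (b, λ_1 - a) = (-6, 7.0828); multiply by -1 so the first entry is positive: u = (6, -7.0828).
  ||u|| = √((6)² + (-7.0828)²) = √(86.1655) ≈ 9.2825,
  v_1 = u/||u|| ≈ (0.6464, -0.763) (||v_1|| = 1).

λ_1 = 24.0828,  λ_2 = 11.9172;  v_1 ≈ (0.6464, -0.763)


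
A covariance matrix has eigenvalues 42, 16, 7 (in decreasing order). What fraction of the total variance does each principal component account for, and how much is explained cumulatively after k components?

Step 1 — total variance = trace(Sigma) = Σ λ_i = 42 + 16 + 7 = 65.

Step 2 — fraction explained by component i = λ_i / Σ λ:
  PC1: 42/65 = 0.6462
  PC2: 16/65 = 0.2462
  PC3: 7/65 = 0.1077

Step 3 — cumulative fraction after k components = (λ_1 + ... + λ_k) / Σ λ:
  k = 1: 42/65 = 0.6462
  k = 2: (42 + 16)/65 = 58/65 = 0.8923
  k = 3: (42 + 16 + 7)/65 = 65/65 = 1

Summary (fraction, with percent):

explained: PC1 0.6462 (64.62%), PC2 0.2462 (24.62%), PC3 0.1077 (10.77%);  cumulative: 0.6462, 0.8923, 1


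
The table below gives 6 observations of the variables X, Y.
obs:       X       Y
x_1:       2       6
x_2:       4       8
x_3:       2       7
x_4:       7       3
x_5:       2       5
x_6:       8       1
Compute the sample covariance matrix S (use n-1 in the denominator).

Step 1 — column means:
  mean(X) = (2 + 4 + 2 + 7 + 2 + 8) / 6 = 25/6 = 4.1667
  mean(Y) = (6 + 8 + 7 + 3 + 5 + 1) / 6 = 30/6 = 5

Step 2 — sample covariance S[i,j] = (1/(n-1)) · Σ_k (x_{k,i} - mean_i) · (x_{k,j} - mean_j), with n-1 = 5.
  S[X,X] = ((-2.1667)·(-2.1667) + (-0.1667)·(-0.1667) + (-2.1667)·(-2.1667) + (2.8333)·(2.8333) + (-2.1667)·(-2.1667) + (3.8333)·(3.8333)) / 5 = 36.8333/5 = 7.3667
  S[X,Y] = ((-2.1667)·(1) + (-0.1667)·(3) + (-2.1667)·(2) + (2.8333)·(-2) + (-2.1667)·(0) + (3.8333)·(-4)) / 5 = -28/5 = -5.6
  S[Y,Y] = ((1)·(1) + (3)·(3) + (2)·(2) + (-2)·(-2) + (0)·(0) + (-4)·(-4)) / 5 = 34/5 = 6.8

S is symmetric (S[j,i] = S[i,j]). Assembling:

S = [[7.3667, -5.6],
 [-5.6, 6.8]]


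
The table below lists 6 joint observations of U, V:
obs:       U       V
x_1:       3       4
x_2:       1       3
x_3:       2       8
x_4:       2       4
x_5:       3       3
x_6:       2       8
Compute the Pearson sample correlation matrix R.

Step 1 — column means:
  mean(U) = (3 + 1 + 2 + 2 + 3 + 2) / 6 = 13/6 = 2.1667
  mean(V) = (4 + 3 + 8 + 4 + 3 + 8) / 6 = 30/6 = 5

Step 2 — sample variances and covariances s[i,j] = (1/(n-1)) · Σ_k (x_{k,i} - mean_i) · (x_{k,j} - mean_j), with n-1 = 5:
  s[U,U] = ((0.8333)·(0.8333) + (-1.1667)·(-1.1667) + (-0.1667)·(-0.1667) + (-0.1667)·(-0.1667) + (0.8333)·(0.8333) + (-0.1667)·(-0.1667)) / 5 = 2.8333/5 = 0.5667
  s[U,V] = ((0.8333)·(-1) + (-1.1667)·(-2) + (-0.1667)·(3) + (-0.1667)·(-1) + (0.8333)·(-2) + (-0.1667)·(3)) / 5 = -1/5 = -0.2
  s[V,V] = ((-1)·(-1) + (-2)·(-2) + (3)·(3) + (-1)·(-1) + (-2)·(-2) + (3)·(3)) / 5 = 28/5 = 5.6
  Sample standard deviations s_i = √(s[i,i]):
  s(U) = √(0.5667) = 0.7528
  s(V) = √(5.6) = 2.3664

Step 3 — r_{ij} = s_{ij} / (s_i · s_j):
  r[U,U] = 1 (diagonal).
  r[U,V] = -0.2 / (0.7528 · 2.3664) = -0.2 / 1.7814 = -0.1123
  r[V,V] = 1 (diagonal).

R is symmetric with unit diagonal. Assembling:

R = [[1, -0.1123],
 [-0.1123, 1]]


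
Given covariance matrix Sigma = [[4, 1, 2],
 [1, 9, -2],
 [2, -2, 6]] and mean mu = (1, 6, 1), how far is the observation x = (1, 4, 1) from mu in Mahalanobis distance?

Step 1 — centre the observation: (x - mu) = (0, -2, 0).

Step 2 — invert Sigma (cofactor / det for 3×3, or solve directly):
  Sigma^{-1} = [[0.3333, -0.0667, -0.1333],
 [-0.0667, 0.1333, 0.0667],
 [-0.1333, 0.0667, 0.2333]].

Step 3 — form the quadratic (x - mu)^T · Sigma^{-1} · (x - mu):
  Sigma^{-1} · (x - mu) = (0.1333, -0.2667, -0.1333).
  (x - mu)^T · [Sigma^{-1} · (x - mu)] = (0)·(0.1333) + (-2)·(-0.2667) + (0)·(-0.1333) = 0.5333.

Step 4 — take square root: d = √(0.5333) ≈ 0.7303.

d(x, mu) = √(0.5333) ≈ 0.7303


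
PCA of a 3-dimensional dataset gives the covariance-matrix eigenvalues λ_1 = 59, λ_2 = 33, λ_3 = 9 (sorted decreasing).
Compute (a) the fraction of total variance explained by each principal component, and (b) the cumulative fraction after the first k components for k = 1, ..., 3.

Step 1 — total variance = trace(Sigma) = Σ λ_i = 59 + 33 + 9 = 101.

Step 2 — fraction explained by component i = λ_i / Σ λ:
  PC1: 59/101 = 0.5842
  PC2: 33/101 = 0.3267
  PC3: 9/101 = 0.0891

Step 3 — cumulative fraction after k components = (λ_1 + ... + λ_k) / Σ λ:
  k = 1: 59/101 = 0.5842
  k = 2: (59 + 33)/101 = 92/101 = 0.9109
  k = 3: (59 + 33 + 9)/101 = 101/101 = 1

Summary (fraction, with percent):

explained: PC1 0.5842 (58.42%), PC2 0.3267 (32.67%), PC3 0.0891 (8.91%);  cumulative: 0.5842, 0.9109, 1


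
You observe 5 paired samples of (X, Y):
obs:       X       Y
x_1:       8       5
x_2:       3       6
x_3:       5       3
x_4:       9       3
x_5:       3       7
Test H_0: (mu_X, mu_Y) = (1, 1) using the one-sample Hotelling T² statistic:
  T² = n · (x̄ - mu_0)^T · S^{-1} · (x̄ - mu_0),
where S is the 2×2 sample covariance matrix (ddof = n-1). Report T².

Step 1 — sample mean vector:
  mean(X) = (8 + 3 + 5 + 9 + 3) / 5 = 28/5 = 5.6
  mean(Y) = (5 + 6 + 3 + 3 + 7) / 5 = 24/5 = 4.8
  x̄ = (5.6, 4.8),  deviation x̄ - mu_0 = (5.6, 4.8) - (1, 1) = (4.6, 3.8).

Step 2 — sample covariance matrix, S[i,j] = (1/(n-1)) · Σ_k (x_{k,i} - mean_i) · (x_{k,j} - mean_j), divisor n-1 = 4:
  S[X,X] = ((2.4)·(2.4) + (-2.6)·(-2.6) + (-0.6)·(-0.6) + (3.4)·(3.4) + (-2.6)·(-2.6)) / 4 = 31.2/4 = 7.8
  S[X,Y] = ((2.4)·(0.2) + (-2.6)·(1.2) + (-0.6)·(-1.8) + (3.4)·(-1.8) + (-2.6)·(2.2)) / 4 = -13.4/4 = -3.35
  S[Y,Y] = ((0.2)·(0.2) + (1.2)·(1.2) + (-1.8)·(-1.8) + (-1.8)·(-1.8) + (2.2)·(2.2)) / 4 = 12.8/4 = 3.2
  S = [[7.8, -3.35],
 [-3.35, 3.2]].

Step 3 — invert S. det(S) = 7.8·3.2 - (-3.35)² = 13.7375.
  S^{-1} = (1/det) · [[d, -b], [-b, a]] = [[0.2329, 0.2439],
 [0.2439, 0.5678]].

Step 4 — quadratic form (x̄ - mu_0)^T · S^{-1} · (x̄ - mu_0):
  S^{-1} · (x̄ - mu_0) = (1.9982, 3.2793),
  (x̄ - mu_0)^T · [...] = (4.6)·(1.9982) + (3.8)·(3.2793) = 21.6531.

Step 5 — scale by n: T² = 5 · 21.6531 = 108.2657.

T² ≈ 108.2657


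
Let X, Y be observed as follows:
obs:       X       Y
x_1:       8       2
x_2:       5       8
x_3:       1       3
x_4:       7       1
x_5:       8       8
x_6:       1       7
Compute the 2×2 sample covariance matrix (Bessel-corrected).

Step 1 — column means:
  mean(X) = (8 + 5 + 1 + 7 + 8 + 1) / 6 = 30/6 = 5
  mean(Y) = (2 + 8 + 3 + 1 + 8 + 7) / 6 = 29/6 = 4.8333

Step 2 — sample covariance S[i,j] = (1/(n-1)) · Σ_k (x_{k,i} - mean_i) · (x_{k,j} - mean_j), with n-1 = 5.
  S[X,X] = ((3)·(3) + (0)·(0) + (-4)·(-4) + (2)·(2) + (3)·(3) + (-4)·(-4)) / 5 = 54/5 = 10.8
  S[X,Y] = ((3)·(-2.8333) + (0)·(3.1667) + (-4)·(-1.8333) + (2)·(-3.8333) + (3)·(3.1667) + (-4)·(2.1667)) / 5 = -8/5 = -1.6
  S[Y,Y] = ((-2.8333)·(-2.8333) + (3.1667)·(3.1667) + (-1.8333)·(-1.8333) + (-3.8333)·(-3.8333) + (3.1667)·(3.1667) + (2.1667)·(2.1667)) / 5 = 50.8333/5 = 10.1667

S is symmetric (S[j,i] = S[i,j]). Assembling:

S = [[10.8, -1.6],
 [-1.6, 10.1667]]


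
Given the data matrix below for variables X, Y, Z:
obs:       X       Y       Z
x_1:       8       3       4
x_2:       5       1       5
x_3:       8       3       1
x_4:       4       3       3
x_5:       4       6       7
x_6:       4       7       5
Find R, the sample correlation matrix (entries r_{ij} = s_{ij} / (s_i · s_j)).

Step 1 — column means:
  mean(X) = (8 + 5 + 8 + 4 + 4 + 4) / 6 = 33/6 = 5.5
  mean(Y) = (3 + 1 + 3 + 3 + 6 + 7) / 6 = 23/6 = 3.8333
  mean(Z) = (4 + 5 + 1 + 3 + 7 + 5) / 6 = 25/6 = 4.1667

Step 2 — sample variances and covariances s[i,j] = (1/(n-1)) · Σ_k (x_{k,i} - mean_i) · (x_{k,j} - mean_j), with n-1 = 5:
  s[X,X] = ((2.5)·(2.5) + (-0.5)·(-0.5) + (2.5)·(2.5) + (-1.5)·(-1.5) + (-1.5)·(-1.5) + (-1.5)·(-1.5)) / 5 = 19.5/5 = 3.9
  s[X,Y] = ((2.5)·(-0.8333) + (-0.5)·(-2.8333) + (2.5)·(-0.8333) + (-1.5)·(-0.8333) + (-1.5)·(2.1667) + (-1.5)·(3.1667)) / 5 = -9.5/5 = -1.9
  s[X,Z] = ((2.5)·(-0.1667) + (-0.5)·(0.8333) + (2.5)·(-3.1667) + (-1.5)·(-1.1667) + (-1.5)·(2.8333) + (-1.5)·(0.8333)) / 5 = -12.5/5 = -2.5
  s[Y,Y] = ((-0.8333)·(-0.8333) + (-2.8333)·(-2.8333) + (-0.8333)·(-0.8333) + (-0.8333)·(-0.8333) + (2.1667)·(2.1667) + (3.1667)·(3.1667)) / 5 = 24.8333/5 = 4.9667
  s[Y,Z] = ((-0.8333)·(-0.1667) + (-2.8333)·(0.8333) + (-0.8333)·(-3.1667) + (-0.8333)·(-1.1667) + (2.1667)·(2.8333) + (3.1667)·(0.8333)) / 5 = 10.1667/5 = 2.0333
  s[Z,Z] = ((-0.1667)·(-0.1667) + (0.8333)·(0.8333) + (-3.1667)·(-3.1667) + (-1.1667)·(-1.1667) + (2.8333)·(2.8333) + (0.8333)·(0.8333)) / 5 = 20.8333/5 = 4.1667
  Sample standard deviations s_i = √(s[i,i]):
  s(X) = √(3.9) = 1.9748
  s(Y) = √(4.9667) = 2.2286
  s(Z) = √(4.1667) = 2.0412

Step 3 — r_{ij} = s_{ij} / (s_i · s_j):
  r[X,X] = 1 (diagonal).
  r[X,Y] = -1.9 / (1.9748 · 2.2286) = -1.9 / 4.4011 = -0.4317
  r[X,Z] = -2.5 / (1.9748 · 2.0412) = -2.5 / 4.0311 = -0.6202
  r[Y,Y] = 1 (diagonal).
  r[Y,Z] = 2.0333 / (2.2286 · 2.0412) = 2.0333 / 4.5491 = 0.447
  r[Z,Z] = 1 (diagonal).

R is symmetric with unit diagonal. Assembling:

R = [[1, -0.4317, -0.6202],
 [-0.4317, 1, 0.447],
 [-0.6202, 0.447, 1]]


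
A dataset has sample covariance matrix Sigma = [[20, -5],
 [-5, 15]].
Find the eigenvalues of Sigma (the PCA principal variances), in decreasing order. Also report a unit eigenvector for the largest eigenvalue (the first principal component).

Step 1 — characteristic polynomial of 2×2 Sigma:
  det(Sigma - λI) = λ² - trace · λ + det = 0.
  trace = 20 + 15 = 35, det = 20·15 - (-5)² = 275.
Step 2 — discriminant:
  Δ = trace² - 4·det = 1225 - 1100 = 125.
Step 3 — eigenvalues:
  λ = (trace ± √Δ)/2 = (35 ± 11.1803)/2,
  λ_1 = 23.0902,  λ_2 = 11.9098.

Step 4 — unit eigenvector for λ_1: solve (Sigma - λ_1 I)v = 0. First row:
  (20 - 23.0902)·v_x + (-5)·v_y = 0, i.e. (-3.0902)·v_x + (-5)·v_y = 0,
  so v ∝ (b, λ_1 - a) = (-5, 3.0902); multiply by -1 so the first entry is positive: u = (5, -3.0902).
  ||u|| = √((5)² + (-3.0902)²) = √(34.5492) ≈ 5.8779,
  v_1 = u/||u|| ≈ (0.8507, -0.5257) (||v_1|| = 1).

λ_1 = 23.0902,  λ_2 = 11.9098;  v_1 ≈ (0.8507, -0.5257)


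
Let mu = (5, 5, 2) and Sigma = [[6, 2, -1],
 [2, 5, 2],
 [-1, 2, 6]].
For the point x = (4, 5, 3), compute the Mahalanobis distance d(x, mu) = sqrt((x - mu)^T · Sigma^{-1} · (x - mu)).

Step 1 — centre the observation: (x - mu) = (-1, 0, 1).

Step 2 — invert Sigma (cofactor / det for 3×3, or solve directly):
  Sigma^{-1} = [[0.2185, -0.1176, 0.0756],
 [-0.1176, 0.2941, -0.1176],
 [0.0756, -0.1176, 0.2185]].

Step 3 — form the quadratic (x - mu)^T · Sigma^{-1} · (x - mu):
  Sigma^{-1} · (x - mu) = (-0.1429, 0, 0.1429).
  (x - mu)^T · [Sigma^{-1} · (x - mu)] = (-1)·(-0.1429) + (0)·(0) + (1)·(0.1429) = 0.2857.

Step 4 — take square root: d = √(0.2857) ≈ 0.5345.

d(x, mu) = √(0.2857) ≈ 0.5345


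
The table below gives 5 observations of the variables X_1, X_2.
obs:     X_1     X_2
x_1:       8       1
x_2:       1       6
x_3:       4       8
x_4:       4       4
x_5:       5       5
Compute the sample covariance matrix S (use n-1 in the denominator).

Step 1 — column means:
  mean(X_1) = (8 + 1 + 4 + 4 + 5) / 5 = 22/5 = 4.4
  mean(X_2) = (1 + 6 + 8 + 4 + 5) / 5 = 24/5 = 4.8

Step 2 — sample covariance S[i,j] = (1/(n-1)) · Σ_k (x_{k,i} - mean_i) · (x_{k,j} - mean_j), with n-1 = 4.
  S[X_1,X_1] = ((3.6)·(3.6) + (-3.4)·(-3.4) + (-0.4)·(-0.4) + (-0.4)·(-0.4) + (0.6)·(0.6)) / 4 = 25.2/4 = 6.3
  S[X_1,X_2] = ((3.6)·(-3.8) + (-3.4)·(1.2) + (-0.4)·(3.2) + (-0.4)·(-0.8) + (0.6)·(0.2)) / 4 = -18.6/4 = -4.65
  S[X_2,X_2] = ((-3.8)·(-3.8) + (1.2)·(1.2) + (3.2)·(3.2) + (-0.8)·(-0.8) + (0.2)·(0.2)) / 4 = 26.8/4 = 6.7

S is symmetric (S[j,i] = S[i,j]). Assembling:

S = [[6.3, -4.65],
 [-4.65, 6.7]]


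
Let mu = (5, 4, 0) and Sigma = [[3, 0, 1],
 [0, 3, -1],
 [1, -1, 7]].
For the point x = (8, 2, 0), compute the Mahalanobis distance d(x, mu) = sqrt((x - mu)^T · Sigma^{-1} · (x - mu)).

Step 1 — centre the observation: (x - mu) = (3, -2, 0).

Step 2 — invert Sigma (cofactor / det for 3×3, or solve directly):
  Sigma^{-1} = [[0.3509, -0.0175, -0.0526],
 [-0.0175, 0.3509, 0.0526],
 [-0.0526, 0.0526, 0.1579]].

Step 3 — form the quadratic (x - mu)^T · Sigma^{-1} · (x - mu):
  Sigma^{-1} · (x - mu) = (1.0877, -0.7544, -0.2632).
  (x - mu)^T · [Sigma^{-1} · (x - mu)] = (3)·(1.0877) + (-2)·(-0.7544) + (0)·(-0.2632) = 4.7719.

Step 4 — take square root: d = √(4.7719) ≈ 2.1845.

d(x, mu) = √(4.7719) ≈ 2.1845


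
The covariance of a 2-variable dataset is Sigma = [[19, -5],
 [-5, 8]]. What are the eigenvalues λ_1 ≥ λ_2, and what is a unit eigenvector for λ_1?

Step 1 — characteristic polynomial of 2×2 Sigma:
  det(Sigma - λI) = λ² - trace · λ + det = 0.
  trace = 19 + 8 = 27, det = 19·8 - (-5)² = 127.
Step 2 — discriminant:
  Δ = trace² - 4·det = 729 - 508 = 221.
Step 3 — eigenvalues:
  λ = (trace ± √Δ)/2 = (27 ± 14.8661)/2,
  λ_1 = 20.933,  λ_2 = 6.067.

Step 4 — unit eigenvector for λ_1: solve (Sigma - λ_1 I)v = 0. First row:
  (19 - 20.933)·v_x + (-5)·v_y = 0, i.e. (-1.933)·v_x + (-5)·v_y = 0,
  so v ∝ (b, λ_1 - a) = (-5, 1.933); multiply by -1 so the first entry is positive: u = (5, -1.933).
  ||u|| = √((5)² + (-1.933)²) = √(28.7366) ≈ 5.3607,
  v_1 = u/||u|| ≈ (0.9327, -0.3606) (||v_1|| = 1).

λ_1 = 20.933,  λ_2 = 6.067;  v_1 ≈ (0.9327, -0.3606)


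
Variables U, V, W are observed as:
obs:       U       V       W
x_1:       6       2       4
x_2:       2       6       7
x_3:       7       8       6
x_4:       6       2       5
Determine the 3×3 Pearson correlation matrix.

Step 1 — column means:
  mean(U) = (6 + 2 + 7 + 6) / 4 = 21/4 = 5.25
  mean(V) = (2 + 6 + 8 + 2) / 4 = 18/4 = 4.5
  mean(W) = (4 + 7 + 6 + 5) / 4 = 22/4 = 5.5

Step 2 — sample variances and covariances s[i,j] = (1/(n-1)) · Σ_k (x_{k,i} - mean_i) · (x_{k,j} - mean_j), with n-1 = 3:
  s[U,U] = ((0.75)·(0.75) + (-3.25)·(-3.25) + (1.75)·(1.75) + (0.75)·(0.75)) / 3 = 14.75/3 = 4.9167
  s[U,V] = ((0.75)·(-2.5) + (-3.25)·(1.5) + (1.75)·(3.5) + (0.75)·(-2.5)) / 3 = -2.5/3 = -0.8333
  s[U,W] = ((0.75)·(-1.5) + (-3.25)·(1.5) + (1.75)·(0.5) + (0.75)·(-0.5)) / 3 = -5.5/3 = -1.8333
  s[V,V] = ((-2.5)·(-2.5) + (1.5)·(1.5) + (3.5)·(3.5) + (-2.5)·(-2.5)) / 3 = 27/3 = 9
  s[V,W] = ((-2.5)·(-1.5) + (1.5)·(1.5) + (3.5)·(0.5) + (-2.5)·(-0.5)) / 3 = 9/3 = 3
  s[W,W] = ((-1.5)·(-1.5) + (1.5)·(1.5) + (0.5)·(0.5) + (-0.5)·(-0.5)) / 3 = 5/3 = 1.6667
  Sample standard deviations s_i = √(s[i,i]):
  s(U) = √(4.9167) = 2.2174
  s(V) = √(9) = 3
  s(W) = √(1.6667) = 1.291

Step 3 — r_{ij} = s_{ij} / (s_i · s_j):
  r[U,U] = 1 (diagonal).
  r[U,V] = -0.8333 / (2.2174 · 3) = -0.8333 / 6.6521 = -0.1253
  r[U,W] = -1.8333 / (2.2174 · 1.291) = -1.8333 / 2.8626 = -0.6404
  r[V,V] = 1 (diagonal).
  r[V,W] = 3 / (3 · 1.291) = 3 / 3.873 = 0.7746
  r[W,W] = 1 (diagonal).

R is symmetric with unit diagonal. Assembling:

R = [[1, -0.1253, -0.6404],
 [-0.1253, 1, 0.7746],
 [-0.6404, 0.7746, 1]]


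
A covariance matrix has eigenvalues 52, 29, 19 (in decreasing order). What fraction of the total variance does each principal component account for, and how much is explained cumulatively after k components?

Step 1 — total variance = trace(Sigma) = Σ λ_i = 52 + 29 + 19 = 100.

Step 2 — fraction explained by component i = λ_i / Σ λ:
  PC1: 52/100 = 0.52
  PC2: 29/100 = 0.29
  PC3: 19/100 = 0.19

Step 3 — cumulative fraction after k components = (λ_1 + ... + λ_k) / Σ λ:
  k = 1: 52/100 = 0.52
  k = 2: (52 + 29)/100 = 81/100 = 0.81
  k = 3: (52 + 29 + 19)/100 = 100/100 = 1

Summary (fraction, with percent):

explained: PC1 0.52 (52%), PC2 0.29 (29%), PC3 0.19 (19%);  cumulative: 0.52, 0.81, 1


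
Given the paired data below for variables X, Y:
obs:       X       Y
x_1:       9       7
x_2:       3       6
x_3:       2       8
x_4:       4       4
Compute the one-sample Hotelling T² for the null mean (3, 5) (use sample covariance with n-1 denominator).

Step 1 — sample mean vector:
  mean(X) = (9 + 3 + 2 + 4) / 4 = 18/4 = 4.5
  mean(Y) = (7 + 6 + 8 + 4) / 4 = 25/4 = 6.25
  x̄ = (4.5, 6.25),  deviation x̄ - mu_0 = (4.5, 6.25) - (3, 5) = (1.5, 1.25).

Step 2 — sample covariance matrix, S[i,j] = (1/(n-1)) · Σ_k (x_{k,i} - mean_i) · (x_{k,j} - mean_j), divisor n-1 = 3:
  S[X,X] = ((4.5)·(4.5) + (-1.5)·(-1.5) + (-2.5)·(-2.5) + (-0.5)·(-0.5)) / 3 = 29/3 = 9.6667
  S[X,Y] = ((4.5)·(0.75) + (-1.5)·(-0.25) + (-2.5)·(1.75) + (-0.5)·(-2.25)) / 3 = 0.5/3 = 0.1667
  S[Y,Y] = ((0.75)·(0.75) + (-0.25)·(-0.25) + (1.75)·(1.75) + (-2.25)·(-2.25)) / 3 = 8.75/3 = 2.9167
  S = [[9.6667, 0.1667],
 [0.1667, 2.9167]].

Step 3 — invert S. det(S) = 9.6667·2.9167 - (0.1667)² = 28.1667.
  S^{-1} = (1/det) · [[d, -b], [-b, a]] = [[0.1036, -0.0059],
 [-0.0059, 0.3432]].

Step 4 — quadratic form (x̄ - mu_0)^T · S^{-1} · (x̄ - mu_0):
  S^{-1} · (x̄ - mu_0) = (0.1479, 0.4201),
  (x̄ - mu_0)^T · [...] = (1.5)·(0.1479) + (1.25)·(0.4201) = 0.747.

Step 5 — scale by n: T² = 4 · 0.747 = 2.9882.

T² ≈ 2.9882


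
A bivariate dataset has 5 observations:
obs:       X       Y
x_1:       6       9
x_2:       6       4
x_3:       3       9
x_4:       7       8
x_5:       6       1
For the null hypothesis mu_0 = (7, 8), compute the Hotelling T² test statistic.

Step 1 — sample mean vector:
  mean(X) = (6 + 6 + 3 + 7 + 6) / 5 = 28/5 = 5.6
  mean(Y) = (9 + 4 + 9 + 8 + 1) / 5 = 31/5 = 6.2
  x̄ = (5.6, 6.2),  deviation x̄ - mu_0 = (5.6, 6.2) - (7, 8) = (-1.4, -1.8).

Step 2 — sample covariance matrix, S[i,j] = (1/(n-1)) · Σ_k (x_{k,i} - mean_i) · (x_{k,j} - mean_j), divisor n-1 = 4:
  S[X,X] = ((0.4)·(0.4) + (0.4)·(0.4) + (-2.6)·(-2.6) + (1.4)·(1.4) + (0.4)·(0.4)) / 4 = 9.2/4 = 2.3
  S[X,Y] = ((0.4)·(2.8) + (0.4)·(-2.2) + (-2.6)·(2.8) + (1.4)·(1.8) + (0.4)·(-5.2)) / 4 = -6.6/4 = -1.65
  S[Y,Y] = ((2.8)·(2.8) + (-2.2)·(-2.2) + (2.8)·(2.8) + (1.8)·(1.8) + (-5.2)·(-5.2)) / 4 = 50.8/4 = 12.7
  S = [[2.3, -1.65],
 [-1.65, 12.7]].

Step 3 — invert S. det(S) = 2.3·12.7 - (-1.65)² = 26.4875.
  S^{-1} = (1/det) · [[d, -b], [-b, a]] = [[0.4795, 0.0623],
 [0.0623, 0.0868]].

Step 4 — quadratic form (x̄ - mu_0)^T · S^{-1} · (x̄ - mu_0):
  S^{-1} · (x̄ - mu_0) = (-0.7834, -0.2435),
  (x̄ - mu_0)^T · [...] = (-1.4)·(-0.7834) + (-1.8)·(-0.2435) = 1.5351.

Step 5 — scale by n: T² = 5 · 1.5351 = 7.6753.

T² ≈ 7.6753


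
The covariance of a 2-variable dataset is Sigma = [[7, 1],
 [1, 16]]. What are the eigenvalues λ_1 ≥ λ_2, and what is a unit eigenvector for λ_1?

Step 1 — characteristic polynomial of 2×2 Sigma:
  det(Sigma - λI) = λ² - trace · λ + det = 0.
  trace = 7 + 16 = 23, det = 7·16 - (1)² = 111.
Step 2 — discriminant:
  Δ = trace² - 4·det = 529 - 444 = 85.
Step 3 — eigenvalues:
  λ = (trace ± √Δ)/2 = (23 ± 9.2195)/2,
  λ_1 = 16.1098,  λ_2 = 6.8902.

Step 4 — unit eigenvector for λ_1: solve (Sigma - λ_1 I)v = 0. First row:
  (7 - 16.1098)·v_x + (1)·v_y = 0, i.e. (-9.1098)·v_x + (1)·v_y = 0,
  so v ∝ (b, λ_1 - a) = (1, 9.1098) = u.
  ||u|| = √((1)² + (9.1098)²) = √(83.988) ≈ 9.1645,
  v_1 = u/||u|| ≈ (0.1091, 0.994) (||v_1|| = 1).

λ_1 = 16.1098,  λ_2 = 6.8902;  v_1 ≈ (0.1091, 0.994)


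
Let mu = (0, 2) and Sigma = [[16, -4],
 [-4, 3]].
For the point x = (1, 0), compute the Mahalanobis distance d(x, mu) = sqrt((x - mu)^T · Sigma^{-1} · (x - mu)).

Step 1 — centre the observation: (x - mu) = (1, -2).

Step 2 — invert Sigma. det(Sigma) = 16·3 - (-4)² = 32.
  Sigma^{-1} = (1/det) · [[d, -b], [-b, a]] = [[0.0938, 0.125],
 [0.125, 0.5]].

Step 3 — form the quadratic (x - mu)^T · Sigma^{-1} · (x - mu):
  Sigma^{-1} · (x - mu) = (-0.1562, -0.875).
  (x - mu)^T · [Sigma^{-1} · (x - mu)] = (1)·(-0.1562) + (-2)·(-0.875) = 1.5938.

Step 4 — take square root: d = √(1.5938) ≈ 1.2624.

d(x, mu) = √(1.5938) ≈ 1.2624


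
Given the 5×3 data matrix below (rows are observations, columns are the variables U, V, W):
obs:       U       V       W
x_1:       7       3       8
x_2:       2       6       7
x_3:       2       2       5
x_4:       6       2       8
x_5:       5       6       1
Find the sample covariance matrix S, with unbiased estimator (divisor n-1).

Step 1 — column means:
  mean(U) = (7 + 2 + 2 + 6 + 5) / 5 = 22/5 = 4.4
  mean(V) = (3 + 6 + 2 + 2 + 6) / 5 = 19/5 = 3.8
  mean(W) = (8 + 7 + 5 + 8 + 1) / 5 = 29/5 = 5.8

Step 2 — sample covariance S[i,j] = (1/(n-1)) · Σ_k (x_{k,i} - mean_i) · (x_{k,j} - mean_j), with n-1 = 4.
  S[U,U] = ((2.6)·(2.6) + (-2.4)·(-2.4) + (-2.4)·(-2.4) + (1.6)·(1.6) + (0.6)·(0.6)) / 4 = 21.2/4 = 5.3
  S[U,V] = ((2.6)·(-0.8) + (-2.4)·(2.2) + (-2.4)·(-1.8) + (1.6)·(-1.8) + (0.6)·(2.2)) / 4 = -4.6/4 = -1.15
  S[U,W] = ((2.6)·(2.2) + (-2.4)·(1.2) + (-2.4)·(-0.8) + (1.6)·(2.2) + (0.6)·(-4.8)) / 4 = 5.4/4 = 1.35
  S[V,V] = ((-0.8)·(-0.8) + (2.2)·(2.2) + (-1.8)·(-1.8) + (-1.8)·(-1.8) + (2.2)·(2.2)) / 4 = 16.8/4 = 4.2
  S[V,W] = ((-0.8)·(2.2) + (2.2)·(1.2) + (-1.8)·(-0.8) + (-1.8)·(2.2) + (2.2)·(-4.8)) / 4 = -12.2/4 = -3.05
  S[W,W] = ((2.2)·(2.2) + (1.2)·(1.2) + (-0.8)·(-0.8) + (2.2)·(2.2) + (-4.8)·(-4.8)) / 4 = 34.8/4 = 8.7

S is symmetric (S[j,i] = S[i,j]). Assembling:

S = [[5.3, -1.15, 1.35],
 [-1.15, 4.2, -3.05],
 [1.35, -3.05, 8.7]]


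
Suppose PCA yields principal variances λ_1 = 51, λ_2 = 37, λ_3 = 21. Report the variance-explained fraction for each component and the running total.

Step 1 — total variance = trace(Sigma) = Σ λ_i = 51 + 37 + 21 = 109.

Step 2 — fraction explained by component i = λ_i / Σ λ:
  PC1: 51/109 = 0.4679
  PC2: 37/109 = 0.3394
  PC3: 21/109 = 0.1927

Step 3 — cumulative fraction after k components = (λ_1 + ... + λ_k) / Σ λ:
  k = 1: 51/109 = 0.4679
  k = 2: (51 + 37)/109 = 88/109 = 0.8073
  k = 3: (51 + 37 + 21)/109 = 109/109 = 1

Summary (fraction, with percent):

explained: PC1 0.4679 (46.79%), PC2 0.3394 (33.94%), PC3 0.1927 (19.27%);  cumulative: 0.4679, 0.8073, 1


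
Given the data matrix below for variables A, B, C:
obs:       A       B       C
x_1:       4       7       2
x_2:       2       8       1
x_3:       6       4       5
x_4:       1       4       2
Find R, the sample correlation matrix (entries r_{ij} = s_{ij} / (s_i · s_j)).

Step 1 — column means:
  mean(A) = (4 + 2 + 6 + 1) / 4 = 13/4 = 3.25
  mean(B) = (7 + 8 + 4 + 4) / 4 = 23/4 = 5.75
  mean(C) = (2 + 1 + 5 + 2) / 4 = 10/4 = 2.5

Step 2 — sample variances and covariances s[i,j] = (1/(n-1)) · Σ_k (x_{k,i} - mean_i) · (x_{k,j} - mean_j), with n-1 = 3:
  s[A,A] = ((0.75)·(0.75) + (-1.25)·(-1.25) + (2.75)·(2.75) + (-2.25)·(-2.25)) / 3 = 14.75/3 = 4.9167
  s[A,B] = ((0.75)·(1.25) + (-1.25)·(2.25) + (2.75)·(-1.75) + (-2.25)·(-1.75)) / 3 = -2.75/3 = -0.9167
  s[A,C] = ((0.75)·(-0.5) + (-1.25)·(-1.5) + (2.75)·(2.5) + (-2.25)·(-0.5)) / 3 = 9.5/3 = 3.1667
  s[B,B] = ((1.25)·(1.25) + (2.25)·(2.25) + (-1.75)·(-1.75) + (-1.75)·(-1.75)) / 3 = 12.75/3 = 4.25
  s[B,C] = ((1.25)·(-0.5) + (2.25)·(-1.5) + (-1.75)·(2.5) + (-1.75)·(-0.5)) / 3 = -7.5/3 = -2.5
  s[C,C] = ((-0.5)·(-0.5) + (-1.5)·(-1.5) + (2.5)·(2.5) + (-0.5)·(-0.5)) / 3 = 9/3 = 3
  Sample standard deviations s_i = √(s[i,i]):
  s(A) = √(4.9167) = 2.2174
  s(B) = √(4.25) = 2.0616
  s(C) = √(3) = 1.7321

Step 3 — r_{ij} = s_{ij} / (s_i · s_j):
  r[A,A] = 1 (diagonal).
  r[A,B] = -0.9167 / (2.2174 · 2.0616) = -0.9167 / 4.5712 = -0.2005
  r[A,C] = 3.1667 / (2.2174 · 1.7321) = 3.1667 / 3.8406 = 0.8245
  r[B,B] = 1 (diagonal).
  r[B,C] = -2.5 / (2.0616 · 1.7321) = -2.5 / 3.5707 = -0.7001
  r[C,C] = 1 (diagonal).

R is symmetric with unit diagonal. Assembling:

R = [[1, -0.2005, 0.8245],
 [-0.2005, 1, -0.7001],
 [0.8245, -0.7001, 1]]


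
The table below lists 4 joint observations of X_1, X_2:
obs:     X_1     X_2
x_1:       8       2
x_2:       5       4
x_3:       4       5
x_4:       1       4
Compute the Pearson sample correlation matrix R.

Step 1 — column means:
  mean(X_1) = (8 + 5 + 4 + 1) / 4 = 18/4 = 4.5
  mean(X_2) = (2 + 4 + 5 + 4) / 4 = 15/4 = 3.75

Step 2 — sample variances and covariances s[i,j] = (1/(n-1)) · Σ_k (x_{k,i} - mean_i) · (x_{k,j} - mean_j), with n-1 = 3:
  s[X_1,X_1] = ((3.5)·(3.5) + (0.5)·(0.5) + (-0.5)·(-0.5) + (-3.5)·(-3.5)) / 3 = 25/3 = 8.3333
  s[X_1,X_2] = ((3.5)·(-1.75) + (0.5)·(0.25) + (-0.5)·(1.25) + (-3.5)·(0.25)) / 3 = -7.5/3 = -2.5
  s[X_2,X_2] = ((-1.75)·(-1.75) + (0.25)·(0.25) + (1.25)·(1.25) + (0.25)·(0.25)) / 3 = 4.75/3 = 1.5833
  Sample standard deviations s_i = √(s[i,i]):
  s(X_1) = √(8.3333) = 2.8868
  s(X_2) = √(1.5833) = 1.2583

Step 3 — r_{ij} = s_{ij} / (s_i · s_j):
  r[X_1,X_1] = 1 (diagonal).
  r[X_1,X_2] = -2.5 / (2.8868 · 1.2583) = -2.5 / 3.6324 = -0.6882
  r[X_2,X_2] = 1 (diagonal).

R is symmetric with unit diagonal. Assembling:

R = [[1, -0.6882],
 [-0.6882, 1]]


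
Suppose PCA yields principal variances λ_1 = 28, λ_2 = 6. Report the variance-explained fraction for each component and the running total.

Step 1 — total variance = trace(Sigma) = Σ λ_i = 28 + 6 = 34.

Step 2 — fraction explained by component i = λ_i / Σ λ:
  PC1: 28/34 = 0.8235
  PC2: 6/34 = 0.1765

Step 3 — cumulative fraction after k components = (λ_1 + ... + λ_k) / Σ λ:
  k = 1: 28/34 = 0.8235
  k = 2: (28 + 6)/34 = 34/34 = 1

Summary (fraction, with percent):

explained: PC1 0.8235 (82.35%), PC2 0.1765 (17.65%);  cumulative: 0.8235, 1


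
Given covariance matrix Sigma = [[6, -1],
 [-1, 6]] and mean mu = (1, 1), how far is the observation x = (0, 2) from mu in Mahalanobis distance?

Step 1 — centre the observation: (x - mu) = (-1, 1).

Step 2 — invert Sigma. det(Sigma) = 6·6 - (-1)² = 35.
  Sigma^{-1} = (1/det) · [[d, -b], [-b, a]] = [[0.1714, 0.0286],
 [0.0286, 0.1714]].

Step 3 — form the quadratic (x - mu)^T · Sigma^{-1} · (x - mu):
  Sigma^{-1} · (x - mu) = (-0.1429, 0.1429).
  (x - mu)^T · [Sigma^{-1} · (x - mu)] = (-1)·(-0.1429) + (1)·(0.1429) = 0.2857.

Step 4 — take square root: d = √(0.2857) ≈ 0.5345.

d(x, mu) = √(0.2857) ≈ 0.5345


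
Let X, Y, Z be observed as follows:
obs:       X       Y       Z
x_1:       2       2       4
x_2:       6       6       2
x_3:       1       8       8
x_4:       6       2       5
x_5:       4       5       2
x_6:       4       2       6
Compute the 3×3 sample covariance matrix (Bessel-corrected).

Step 1 — column means:
  mean(X) = (2 + 6 + 1 + 6 + 4 + 4) / 6 = 23/6 = 3.8333
  mean(Y) = (2 + 6 + 8 + 2 + 5 + 2) / 6 = 25/6 = 4.1667
  mean(Z) = (4 + 2 + 8 + 5 + 2 + 6) / 6 = 27/6 = 4.5

Step 2 — sample covariance S[i,j] = (1/(n-1)) · Σ_k (x_{k,i} - mean_i) · (x_{k,j} - mean_j), with n-1 = 5.
  S[X,X] = ((-1.8333)·(-1.8333) + (2.1667)·(2.1667) + (-2.8333)·(-2.8333) + (2.1667)·(2.1667) + (0.1667)·(0.1667) + (0.1667)·(0.1667)) / 5 = 20.8333/5 = 4.1667
  S[X,Y] = ((-1.8333)·(-2.1667) + (2.1667)·(1.8333) + (-2.8333)·(3.8333) + (2.1667)·(-2.1667) + (0.1667)·(0.8333) + (0.1667)·(-2.1667)) / 5 = -7.8333/5 = -1.5667
  S[X,Z] = ((-1.8333)·(-0.5) + (2.1667)·(-2.5) + (-2.8333)·(3.5) + (2.1667)·(0.5) + (0.1667)·(-2.5) + (0.1667)·(1.5)) / 5 = -13.5/5 = -2.7
  S[Y,Y] = ((-2.1667)·(-2.1667) + (1.8333)·(1.8333) + (3.8333)·(3.8333) + (-2.1667)·(-2.1667) + (0.8333)·(0.8333) + (-2.1667)·(-2.1667)) / 5 = 32.8333/5 = 6.5667
  S[Y,Z] = ((-2.1667)·(-0.5) + (1.8333)·(-2.5) + (3.8333)·(3.5) + (-2.1667)·(0.5) + (0.8333)·(-2.5) + (-2.1667)·(1.5)) / 5 = 3.5/5 = 0.7
  S[Z,Z] = ((-0.5)·(-0.5) + (-2.5)·(-2.5) + (3.5)·(3.5) + (0.5)·(0.5) + (-2.5)·(-2.5) + (1.5)·(1.5)) / 5 = 27.5/5 = 5.5

S is symmetric (S[j,i] = S[i,j]). Assembling:

S = [[4.1667, -1.5667, -2.7],
 [-1.5667, 6.5667, 0.7],
 [-2.7, 0.7, 5.5]]


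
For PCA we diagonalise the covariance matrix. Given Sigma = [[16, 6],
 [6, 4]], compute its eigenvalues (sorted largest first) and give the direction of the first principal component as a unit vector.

Step 1 — characteristic polynomial of 2×2 Sigma:
  det(Sigma - λI) = λ² - trace · λ + det = 0.
  trace = 16 + 4 = 20, det = 16·4 - (6)² = 28.
Step 2 — discriminant:
  Δ = trace² - 4·det = 400 - 112 = 288.
Step 3 — eigenvalues:
  λ = (trace ± √Δ)/2 = (20 ± 16.9706)/2,
  λ_1 = 18.4853,  λ_2 = 1.5147.

Step 4 — unit eigenvector for λ_1: solve (Sigma - λ_1 I)v = 0. First row:
  (16 - 18.4853)·v_x + (6)·v_y = 0, i.e. (-2.4853)·v_x + (6)·v_y = 0,
  so v ∝ (b, λ_1 - a) = (6, 2.4853) = u.
  ||u|| = √((6)² + (2.4853)²) = √(42.1766) ≈ 6.4944,
  v_1 = u/||u|| ≈ (0.9239, 0.3827) (||v_1|| = 1).

λ_1 = 18.4853,  λ_2 = 1.5147;  v_1 ≈ (0.9239, 0.3827)


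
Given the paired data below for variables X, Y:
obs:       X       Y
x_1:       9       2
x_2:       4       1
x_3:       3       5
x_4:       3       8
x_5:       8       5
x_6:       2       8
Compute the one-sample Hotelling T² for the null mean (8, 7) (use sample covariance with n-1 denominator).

Step 1 — sample mean vector:
  mean(X) = (9 + 4 + 3 + 3 + 8 + 2) / 6 = 29/6 = 4.8333
  mean(Y) = (2 + 1 + 5 + 8 + 5 + 8) / 6 = 29/6 = 4.8333
  x̄ = (4.8333, 4.8333),  deviation x̄ - mu_0 = (4.8333, 4.8333) - (8, 7) = (-3.1667, -2.1667).

Step 2 — sample covariance matrix, S[i,j] = (1/(n-1)) · Σ_k (x_{k,i} - mean_i) · (x_{k,j} - mean_j), divisor n-1 = 5:
  S[X,X] = ((4.1667)·(4.1667) + (-0.8333)·(-0.8333) + (-1.8333)·(-1.8333) + (-1.8333)·(-1.8333) + (3.1667)·(3.1667) + (-2.8333)·(-2.8333)) / 5 = 42.8333/5 = 8.5667
  S[X,Y] = ((4.1667)·(-2.8333) + (-0.8333)·(-3.8333) + (-1.8333)·(0.1667) + (-1.8333)·(3.1667) + (3.1667)·(0.1667) + (-2.8333)·(3.1667)) / 5 = -23.1667/5 = -4.6333
  S[Y,Y] = ((-2.8333)·(-2.8333) + (-3.8333)·(-3.8333) + (0.1667)·(0.1667) + (3.1667)·(3.1667) + (0.1667)·(0.1667) + (3.1667)·(3.1667)) / 5 = 42.8333/5 = 8.5667
  S = [[8.5667, -4.6333],
 [-4.6333, 8.5667]].

Step 3 — invert S. det(S) = 8.5667·8.5667 - (-4.6333)² = 51.92.
  S^{-1} = (1/det) · [[d, -b], [-b, a]] = [[0.165, 0.0892],
 [0.0892, 0.165]].

Step 4 — quadratic form (x̄ - mu_0)^T · S^{-1} · (x̄ - mu_0):
  S^{-1} · (x̄ - mu_0) = (-0.7158, -0.6401),
  (x̄ - mu_0)^T · [...] = (-3.1667)·(-0.7158) + (-2.1667)·(-0.6401) = 3.6537.

Step 5 — scale by n: T² = 6 · 3.6537 = 21.9222.

T² ≈ 21.9222


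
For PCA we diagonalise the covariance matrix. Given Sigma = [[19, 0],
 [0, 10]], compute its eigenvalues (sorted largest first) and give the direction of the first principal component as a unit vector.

Step 1 — characteristic polynomial of 2×2 Sigma:
  det(Sigma - λI) = λ² - trace · λ + det = 0.
  trace = 19 + 10 = 29, det = 19·10 - (0)² = 190.
Step 2 — discriminant:
  Δ = trace² - 4·det = 841 - 760 = 81.
Step 3 — eigenvalues:
  λ = (trace ± √Δ)/2 = (29 ± 9)/2,
  λ_1 = 19,  λ_2 = 10.

Step 4 — unit eigenvector for λ_1: Sigma is diagonal, so its eigenvectors are the coordinate axes. λ_1 = 19 is the diagonal entry on the first coordinate axis, hence
  v_1 = (1, 0) (||v_1|| = 1).

λ_1 = 19,  λ_2 = 10;  v_1 ≈ (1, 0)


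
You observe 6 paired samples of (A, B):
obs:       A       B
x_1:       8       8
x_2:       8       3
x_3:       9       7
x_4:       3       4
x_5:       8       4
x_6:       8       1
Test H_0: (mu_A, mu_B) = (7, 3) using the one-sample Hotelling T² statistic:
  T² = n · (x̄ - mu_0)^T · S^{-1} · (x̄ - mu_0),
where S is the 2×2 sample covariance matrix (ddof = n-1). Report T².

Step 1 — sample mean vector:
  mean(A) = (8 + 8 + 9 + 3 + 8 + 8) / 6 = 44/6 = 7.3333
  mean(B) = (8 + 3 + 7 + 4 + 4 + 1) / 6 = 27/6 = 4.5
  x̄ = (7.3333, 4.5),  deviation x̄ - mu_0 = (7.3333, 4.5) - (7, 3) = (0.3333, 1.5).

Step 2 — sample covariance matrix, S[i,j] = (1/(n-1)) · Σ_k (x_{k,i} - mean_i) · (x_{k,j} - mean_j), divisor n-1 = 5:
  S[A,A] = ((0.6667)·(0.6667) + (0.6667)·(0.6667) + (1.6667)·(1.6667) + (-4.3333)·(-4.3333) + (0.6667)·(0.6667) + (0.6667)·(0.6667)) / 5 = 23.3333/5 = 4.6667
  S[A,B] = ((0.6667)·(3.5) + (0.6667)·(-1.5) + (1.6667)·(2.5) + (-4.3333)·(-0.5) + (0.6667)·(-0.5) + (0.6667)·(-3.5)) / 5 = 5/5 = 1
  S[B,B] = ((3.5)·(3.5) + (-1.5)·(-1.5) + (2.5)·(2.5) + (-0.5)·(-0.5) + (-0.5)·(-0.5) + (-3.5)·(-3.5)) / 5 = 33.5/5 = 6.7
  S = [[4.6667, 1],
 [1, 6.7]].

Step 3 — invert S. det(S) = 4.6667·6.7 - (1)² = 30.2667.
  S^{-1} = (1/det) · [[d, -b], [-b, a]] = [[0.2214, -0.033],
 [-0.033, 0.1542]].

Step 4 — quadratic form (x̄ - mu_0)^T · S^{-1} · (x̄ - mu_0):
  S^{-1} · (x̄ - mu_0) = (0.0242, 0.2203),
  (x̄ - mu_0)^T · [...] = (0.3333)·(0.0242) + (1.5)·(0.2203) = 0.3385.

Step 5 — scale by n: T² = 6 · 0.3385 = 2.0308.

T² ≈ 2.0308


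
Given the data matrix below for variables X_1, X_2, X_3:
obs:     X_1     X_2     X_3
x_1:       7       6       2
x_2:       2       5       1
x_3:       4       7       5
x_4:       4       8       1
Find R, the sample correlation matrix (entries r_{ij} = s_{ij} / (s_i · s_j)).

Step 1 — column means:
  mean(X_1) = (7 + 2 + 4 + 4) / 4 = 17/4 = 4.25
  mean(X_2) = (6 + 5 + 7 + 8) / 4 = 26/4 = 6.5
  mean(X_3) = (2 + 1 + 5 + 1) / 4 = 9/4 = 2.25

Step 2 — sample variances and covariances s[i,j] = (1/(n-1)) · Σ_k (x_{k,i} - mean_i) · (x_{k,j} - mean_j), with n-1 = 3:
  s[X_1,X_1] = ((2.75)·(2.75) + (-2.25)·(-2.25) + (-0.25)·(-0.25) + (-0.25)·(-0.25)) / 3 = 12.75/3 = 4.25
  s[X_1,X_2] = ((2.75)·(-0.5) + (-2.25)·(-1.5) + (-0.25)·(0.5) + (-0.25)·(1.5)) / 3 = 1.5/3 = 0.5
  s[X_1,X_3] = ((2.75)·(-0.25) + (-2.25)·(-1.25) + (-0.25)·(2.75) + (-0.25)·(-1.25)) / 3 = 1.75/3 = 0.5833
  s[X_2,X_2] = ((-0.5)·(-0.5) + (-1.5)·(-1.5) + (0.5)·(0.5) + (1.5)·(1.5)) / 3 = 5/3 = 1.6667
  s[X_2,X_3] = ((-0.5)·(-0.25) + (-1.5)·(-1.25) + (0.5)·(2.75) + (1.5)·(-1.25)) / 3 = 1.5/3 = 0.5
  s[X_3,X_3] = ((-0.25)·(-0.25) + (-1.25)·(-1.25) + (2.75)·(2.75) + (-1.25)·(-1.25)) / 3 = 10.75/3 = 3.5833
  Sample standard deviations s_i = √(s[i,i]):
  s(X_1) = √(4.25) = 2.0616
  s(X_2) = √(1.6667) = 1.291
  s(X_3) = √(3.5833) = 1.893

Step 3 — r_{ij} = s_{ij} / (s_i · s_j):
  r[X_1,X_1] = 1 (diagonal).
  r[X_1,X_2] = 0.5 / (2.0616 · 1.291) = 0.5 / 2.6615 = 0.1879
  r[X_1,X_3] = 0.5833 / (2.0616 · 1.893) = 0.5833 / 3.9025 = 0.1495
  r[X_2,X_2] = 1 (diagonal).
  r[X_2,X_3] = 0.5 / (1.291 · 1.893) = 0.5 / 2.4438 = 0.2046
  r[X_3,X_3] = 1 (diagonal).

R is symmetric with unit diagonal. Assembling:

R = [[1, 0.1879, 0.1495],
 [0.1879, 1, 0.2046],
 [0.1495, 0.2046, 1]]


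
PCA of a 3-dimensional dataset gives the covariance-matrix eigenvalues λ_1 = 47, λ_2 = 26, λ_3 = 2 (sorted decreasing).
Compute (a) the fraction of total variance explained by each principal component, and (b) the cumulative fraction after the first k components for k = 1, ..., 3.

Step 1 — total variance = trace(Sigma) = Σ λ_i = 47 + 26 + 2 = 75.

Step 2 — fraction explained by component i = λ_i / Σ λ:
  PC1: 47/75 = 0.6267
  PC2: 26/75 = 0.3467
  PC3: 2/75 = 0.0267

Step 3 — cumulative fraction after k components = (λ_1 + ... + λ_k) / Σ λ:
  k = 1: 47/75 = 0.6267
  k = 2: (47 + 26)/75 = 73/75 = 0.9733
  k = 3: (47 + 26 + 2)/75 = 75/75 = 1

Summary (fraction, with percent):

explained: PC1 0.6267 (62.67%), PC2 0.3467 (34.67%), PC3 0.0267 (2.67%);  cumulative: 0.6267, 0.9733, 1


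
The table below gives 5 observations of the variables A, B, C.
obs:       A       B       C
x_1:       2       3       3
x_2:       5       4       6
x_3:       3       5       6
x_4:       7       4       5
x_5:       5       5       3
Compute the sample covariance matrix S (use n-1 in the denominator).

Step 1 — column means:
  mean(A) = (2 + 5 + 3 + 7 + 5) / 5 = 22/5 = 4.4
  mean(B) = (3 + 4 + 5 + 4 + 5) / 5 = 21/5 = 4.2
  mean(C) = (3 + 6 + 6 + 5 + 3) / 5 = 23/5 = 4.6

Step 2 — sample covariance S[i,j] = (1/(n-1)) · Σ_k (x_{k,i} - mean_i) · (x_{k,j} - mean_j), with n-1 = 4.
  S[A,A] = ((-2.4)·(-2.4) + (0.6)·(0.6) + (-1.4)·(-1.4) + (2.6)·(2.6) + (0.6)·(0.6)) / 4 = 15.2/4 = 3.8
  S[A,B] = ((-2.4)·(-1.2) + (0.6)·(-0.2) + (-1.4)·(0.8) + (2.6)·(-0.2) + (0.6)·(0.8)) / 4 = 1.6/4 = 0.4
  S[A,C] = ((-2.4)·(-1.6) + (0.6)·(1.4) + (-1.4)·(1.4) + (2.6)·(0.4) + (0.6)·(-1.6)) / 4 = 2.8/4 = 0.7
  S[B,B] = ((-1.2)·(-1.2) + (-0.2)·(-0.2) + (0.8)·(0.8) + (-0.2)·(-0.2) + (0.8)·(0.8)) / 4 = 2.8/4 = 0.7
  S[B,C] = ((-1.2)·(-1.6) + (-0.2)·(1.4) + (0.8)·(1.4) + (-0.2)·(0.4) + (0.8)·(-1.6)) / 4 = 1.4/4 = 0.35
  S[C,C] = ((-1.6)·(-1.6) + (1.4)·(1.4) + (1.4)·(1.4) + (0.4)·(0.4) + (-1.6)·(-1.6)) / 4 = 9.2/4 = 2.3

S is symmetric (S[j,i] = S[i,j]). Assembling:

S = [[3.8, 0.4, 0.7],
 [0.4, 0.7, 0.35],
 [0.7, 0.35, 2.3]]
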